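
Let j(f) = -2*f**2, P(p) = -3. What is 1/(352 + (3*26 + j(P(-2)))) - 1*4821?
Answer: -1986251/412 ≈ -4821.0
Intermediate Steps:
1/(352 + (3*26 + j(P(-2)))) - 1*4821 = 1/(352 + (3*26 - 2*(-3)**2)) - 1*4821 = 1/(352 + (78 - 2*9)) - 4821 = 1/(352 + (78 - 18)) - 4821 = 1/(352 + 60) - 4821 = 1/412 - 4821 = -1986251/412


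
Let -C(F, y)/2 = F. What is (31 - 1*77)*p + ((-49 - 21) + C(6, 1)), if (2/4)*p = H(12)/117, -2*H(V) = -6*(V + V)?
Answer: -1802/13 ≈ -138.62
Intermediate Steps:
C(F, y) = -2*F
H(V) = 6*V (H(V) = -(-3)*(V + V) = -(-3)*2*V = -(-6)*V = 6*V)
p = 16/13 (p = 2*((6*12)/117) = 2*(72*(1/117)) = 2*(8/13) = 16/13 ≈ 1.2308)
(31 - 1*77)*p + ((-49 - 21) + C(6, 1)) = (31 - 1*77)*(16/13) + ((-49 - 21) - 2*6) = (31 - 77)*(16/13) + (-70 - 12) = -46*16/13 - 82 = -736/13 - 82 = -1802/13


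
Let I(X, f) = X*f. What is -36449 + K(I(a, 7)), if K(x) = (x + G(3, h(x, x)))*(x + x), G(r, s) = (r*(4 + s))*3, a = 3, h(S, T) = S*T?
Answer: 132643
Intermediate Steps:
G(r, s) = 3*r*(4 + s)
K(x) = 2*x*(36 + x + 9*x²) (K(x) = (x + 3*3*(4 + x*x))*(x + x) = (x + 3*3*(4 + x²))*(2*x) = (x + (36 + 9*x²))*(2*x) = (36 + x + 9*x²)*(2*x) = 2*x*(36 + x + 9*x²))
-36449 + K(I(a, 7)) = -36449 + 2*(3*7)*(36 + 3*7 + 9*(3*7)²) = -36449 + 2*21*(36 + 21 + 9*21²) = -36449 + 2*21*(36 + 21 + 9*441) = -36449 + 2*21*(36 + 21 + 3969) = -36449 + 2*21*4026 = -36449 + 169092 = 132643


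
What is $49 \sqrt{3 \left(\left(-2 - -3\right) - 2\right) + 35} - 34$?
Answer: $-34 + 196 \sqrt{2} \approx 243.19$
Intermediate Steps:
$49 \sqrt{3 \left(\left(-2 - -3\right) - 2\right) + 35} - 34 = 49 \sqrt{3 \left(\left(-2 + 3\right) - 2\right) + 35} - 34 = 49 \sqrt{3 \left(1 - 2\right) + 35} - 34 = 49 \sqrt{3 \left(-1\right) + 35} - 34 = 49 \sqrt{-3 + 35} - 34 = 49 \sqrt{32} - 34 = 49 \cdot 4 \sqrt{2} - 34 = 196 \sqrt{2} - 34 = -34 + 196 \sqrt{2}$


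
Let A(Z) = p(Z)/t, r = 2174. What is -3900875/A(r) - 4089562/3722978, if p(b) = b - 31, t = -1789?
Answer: 12990704448277692/3989170927 ≈ 3.2565e+6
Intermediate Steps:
p(b) = -31 + b
A(Z) = 31/1789 - Z/1789 (A(Z) = (-31 + Z)/(-1789) = (-31 + Z)*(-1/1789) = 31/1789 - Z/1789)
-3900875/A(r) - 4089562/3722978 = -3900875/(31/1789 - 1/1789*2174) - 4089562/3722978 = -3900875/(31/1789 - 2174/1789) - 4089562*1/3722978 = -3900875/(-2143/1789) - 2044781/1861489 = -3900875*(-1789/2143) - 2044781/1861489 = 6978665375/2143 - 2044781/1861489 = 12990704448277692/3989170927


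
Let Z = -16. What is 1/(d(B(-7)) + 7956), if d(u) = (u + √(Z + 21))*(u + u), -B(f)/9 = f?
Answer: 883/14029992 - 7*√5/14029992 ≈ 6.1821e-5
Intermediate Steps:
B(f) = -9*f
d(u) = 2*u*(u + √5) (d(u) = (u + √(-16 + 21))*(u + u) = (u + √5)*(2*u) = 2*u*(u + √5))
1/(d(B(-7)) + 7956) = 1/(2*(-9*(-7))*(-9*(-7) + √5) + 7956) = 1/(2*63*(63 + √5) + 7956) = 1/((7938 + 126*√5) + 7956) = 1/(15894 + 126*√5)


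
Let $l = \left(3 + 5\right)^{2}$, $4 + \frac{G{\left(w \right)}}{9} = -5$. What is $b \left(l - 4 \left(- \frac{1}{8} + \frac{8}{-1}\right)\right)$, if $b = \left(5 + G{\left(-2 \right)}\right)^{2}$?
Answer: $557384$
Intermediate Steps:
$G{\left(w \right)} = -81$ ($G{\left(w \right)} = -36 + 9 \left(-5\right) = -36 - 45 = -81$)
$b = 5776$ ($b = \left(5 - 81\right)^{2} = \left(-76\right)^{2} = 5776$)
$l = 64$ ($l = 8^{2} = 64$)
$b \left(l - 4 \left(- \frac{1}{8} + \frac{8}{-1}\right)\right) = 5776 \left(64 - 4 \left(- \frac{1}{8} + \frac{8}{-1}\right)\right) = 5776 \left(64 - 4 \left(\left(-1\right) \frac{1}{8} + 8 \left(-1\right)\right)\right) = 5776 \left(64 - 4 \left(- \frac{1}{8} - 8\right)\right) = 5776 \left(64 - - \frac{65}{2}\right) = 5776 \left(64 + \frac{65}{2}\right) = 5776 \cdot \frac{193}{2} = 557384$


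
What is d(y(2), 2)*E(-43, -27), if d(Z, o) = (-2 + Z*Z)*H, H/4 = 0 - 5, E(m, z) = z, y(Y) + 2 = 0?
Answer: 1080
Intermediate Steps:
y(Y) = -2 (y(Y) = -2 + 0 = -2)
H = -20 (H = 4*(0 - 5) = 4*(-5) = -20)
d(Z, o) = 40 - 20*Z² (d(Z, o) = (-2 + Z*Z)*(-20) = (-2 + Z²)*(-20) = 40 - 20*Z²)
d(y(2), 2)*E(-43, -27) = (40 - 20*(-2)²)*(-27) = (40 - 20*4)*(-27) = (40 - 80)*(-27) = -40*(-27) = 1080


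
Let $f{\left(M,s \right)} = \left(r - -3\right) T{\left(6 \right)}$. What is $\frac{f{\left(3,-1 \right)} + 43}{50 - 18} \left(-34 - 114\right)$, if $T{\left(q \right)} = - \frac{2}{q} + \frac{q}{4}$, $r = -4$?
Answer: $- \frac{9287}{48} \approx -193.48$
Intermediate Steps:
$T{\left(q \right)} = - \frac{2}{q} + \frac{q}{4}$ ($T{\left(q \right)} = - \frac{2}{q} + q \frac{1}{4} = - \frac{2}{q} + \frac{q}{4}$)
$f{\left(M,s \right)} = - \frac{7}{6}$ ($f{\left(M,s \right)} = \left(-4 - -3\right) \left(- \frac{2}{6} + \frac{1}{4} \cdot 6\right) = \left(-4 + 3\right) \left(\left(-2\right) \frac{1}{6} + \frac{3}{2}\right) = - (- \frac{1}{3} + \frac{3}{2}) = \left(-1\right) \frac{7}{6} = - \frac{7}{6}$)
$\frac{f{\left(3,-1 \right)} + 43}{50 - 18} \left(-34 - 114\right) = \frac{- \frac{7}{6} + 43}{50 - 18} \left(-34 - 114\right) = \frac{251}{6 \cdot 32} \left(-148\right) = \frac{251}{6} \cdot \frac{1}{32} \left(-148\right) = \frac{251}{192} \left(-148\right) = - \frac{9287}{48}$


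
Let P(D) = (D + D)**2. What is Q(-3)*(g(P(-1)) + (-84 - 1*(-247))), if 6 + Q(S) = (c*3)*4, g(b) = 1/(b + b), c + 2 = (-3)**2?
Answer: 50895/4 ≈ 12724.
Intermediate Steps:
c = 7 (c = -2 + (-3)**2 = -2 + 9 = 7)
P(D) = 4*D**2 (P(D) = (2*D)**2 = 4*D**2)
g(b) = 1/(2*b)
Q(S) = 78 (Q(S) = -6 + (7*3)*4 = -6 + 21*4 = -6 + 84 = 78)
Q(-3)*(g(P(-1)) + (-84 - 1*(-247))) = 78*(1/(2*((4*(-1)**2))) + (-84 - 1*(-247))) = 78*(1/(2*((4*1))) + (-84 + 247)) = 78*((1/2)/4 + 163) = 78*((1/2)*(1/4) + 163) = 78*(1/8 + 163) = 78*(1305/8) = 50895/4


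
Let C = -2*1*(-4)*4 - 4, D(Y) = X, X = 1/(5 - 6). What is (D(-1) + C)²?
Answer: 729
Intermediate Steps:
X = -1 (X = 1/(-1) = -1)
D(Y) = -1
C = 28 (C = -(-8)*4 - 4 = -2*(-16) - 4 = 32 - 4 = 28)
(D(-1) + C)² = (-1 + 28)² = 27² = 729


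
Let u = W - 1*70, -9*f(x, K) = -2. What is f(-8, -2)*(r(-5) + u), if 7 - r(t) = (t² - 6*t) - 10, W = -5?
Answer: -226/9 ≈ -25.111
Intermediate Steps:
r(t) = 17 - t² + 6*t (r(t) = 7 - ((t² - 6*t) - 10) = 7 - (-10 + t² - 6*t) = 7 + (10 - t² + 6*t) = 17 - t² + 6*t)
f(x, K) = 2/9 (f(x, K) = -⅑*(-2) = 2/9)
u = -75 (u = -5 - 1*70 = -5 - 70 = -75)
f(-8, -2)*(r(-5) + u) = 2*((17 - 1*(-5)² + 6*(-5)) - 75)/9 = 2*((17 - 1*25 - 30) - 75)/9 = 2*((17 - 25 - 30) - 75)/9 = 2*(-38 - 75)/9 = (2/9)*(-113) = -226/9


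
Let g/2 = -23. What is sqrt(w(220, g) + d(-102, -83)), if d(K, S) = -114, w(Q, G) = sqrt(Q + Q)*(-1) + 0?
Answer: sqrt(-114 - 2*sqrt(110)) ≈ 11.618*I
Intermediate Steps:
g = -46 (g = 2*(-23) = -46)
w(Q, G) = -sqrt(2)*sqrt(Q) (w(Q, G) = sqrt(2*Q)*(-1) + 0 = (sqrt(2)*sqrt(Q))*(-1) + 0 = -sqrt(2)*sqrt(Q) + 0 = -sqrt(2)*sqrt(Q))
sqrt(w(220, g) + d(-102, -83)) = sqrt(-sqrt(2)*sqrt(220) - 114) = sqrt(-sqrt(2)*2*sqrt(55) - 114) = sqrt(-2*sqrt(110) - 114) = sqrt(-114 - 2*sqrt(110))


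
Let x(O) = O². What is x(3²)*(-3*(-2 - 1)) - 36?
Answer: 693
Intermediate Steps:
x(3²)*(-3*(-2 - 1)) - 36 = (3²)²*(-3*(-2 - 1)) - 36 = 9²*(-3*(-3)) - 36 = 81*9 - 36 = 729 - 36 = 693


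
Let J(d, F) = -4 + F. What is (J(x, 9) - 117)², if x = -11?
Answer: 12544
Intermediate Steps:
(J(x, 9) - 117)² = ((-4 + 9) - 117)² = (5 - 117)² = (-112)² = 12544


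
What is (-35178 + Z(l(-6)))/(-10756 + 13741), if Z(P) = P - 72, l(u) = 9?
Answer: -11747/995 ≈ -11.806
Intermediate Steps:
Z(P) = -72 + P
(-35178 + Z(l(-6)))/(-10756 + 13741) = (-35178 + (-72 + 9))/(-10756 + 13741) = (-35178 - 63)/2985 = -35241*1/2985 = -11747/995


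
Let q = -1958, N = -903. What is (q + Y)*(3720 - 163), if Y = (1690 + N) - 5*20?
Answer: -4520947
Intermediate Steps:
Y = 687 (Y = (1690 - 903) - 5*20 = 787 - 100 = 687)
(q + Y)*(3720 - 163) = (-1958 + 687)*(3720 - 163) = -1271*3557 = -4520947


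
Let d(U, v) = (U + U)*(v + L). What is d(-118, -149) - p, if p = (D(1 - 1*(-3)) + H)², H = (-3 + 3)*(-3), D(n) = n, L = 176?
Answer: -6388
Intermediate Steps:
H = 0 (H = 0*(-3) = 0)
d(U, v) = 2*U*(176 + v) (d(U, v) = (U + U)*(v + 176) = (2*U)*(176 + v) = 2*U*(176 + v))
p = 16 (p = ((1 - 1*(-3)) + 0)² = ((1 + 3) + 0)² = (4 + 0)² = 4² = 16)
d(-118, -149) - p = 2*(-118)*(176 - 149) - 1*16 = 2*(-118)*27 - 16 = -6372 - 16 = -6388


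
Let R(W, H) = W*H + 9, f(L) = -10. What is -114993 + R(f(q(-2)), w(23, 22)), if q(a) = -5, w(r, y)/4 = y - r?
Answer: -114944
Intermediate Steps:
w(r, y) = -4*r + 4*y (w(r, y) = 4*(y - r) = -4*r + 4*y)
R(W, H) = 9 + H*W (R(W, H) = H*W + 9 = 9 + H*W)
-114993 + R(f(q(-2)), w(23, 22)) = -114993 + (9 + (-4*23 + 4*22)*(-10)) = -114993 + (9 + (-92 + 88)*(-10)) = -114993 + (9 - 4*(-10)) = -114993 + (9 + 40) = -114993 + 49 = -114944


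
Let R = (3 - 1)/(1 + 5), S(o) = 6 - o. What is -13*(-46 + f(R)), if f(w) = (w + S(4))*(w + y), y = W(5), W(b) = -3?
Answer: 6110/9 ≈ 678.89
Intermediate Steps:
y = -3
R = ⅓ (R = 2/6 = 2*(⅙) = ⅓ ≈ 0.33333)
f(w) = (-3 + w)*(2 + w) (f(w) = (w + (6 - 1*4))*(w - 3) = (w + (6 - 4))*(-3 + w) = (w + 2)*(-3 + w) = (2 + w)*(-3 + w) = (-3 + w)*(2 + w))
-13*(-46 + f(R)) = -13*(-46 + (-6 + (⅓)² - 1*⅓)) = -13*(-46 + (-6 + ⅑ - ⅓)) = -13*(-46 - 56/9) = -13*(-470/9) = 6110/9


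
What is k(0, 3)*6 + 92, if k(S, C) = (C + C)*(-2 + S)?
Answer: 20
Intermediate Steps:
k(S, C) = 2*C*(-2 + S) (k(S, C) = (2*C)*(-2 + S) = 2*C*(-2 + S))
k(0, 3)*6 + 92 = (2*3*(-2 + 0))*6 + 92 = (2*3*(-2))*6 + 92 = -12*6 + 92 = -72 + 92 = 20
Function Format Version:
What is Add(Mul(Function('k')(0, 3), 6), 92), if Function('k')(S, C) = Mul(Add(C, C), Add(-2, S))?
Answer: 20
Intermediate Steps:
Function('k')(S, C) = Mul(2, C, Add(-2, S)) (Function('k')(S, C) = Mul(Mul(2, C), Add(-2, S)) = Mul(2, C, Add(-2, S)))
Add(Mul(Function('k')(0, 3), 6), 92) = Add(Mul(Mul(2, 3, Add(-2, 0)), 6), 92) = Add(Mul(Mul(2, 3, -2), 6), 92) = Add(Mul(-12, 6), 92) = Add(-72, 92) = 20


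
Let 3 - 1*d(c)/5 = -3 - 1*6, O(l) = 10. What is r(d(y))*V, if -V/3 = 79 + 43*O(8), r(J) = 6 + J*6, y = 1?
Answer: -558882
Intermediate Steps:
d(c) = 60 (d(c) = 15 - 5*(-3 - 1*6) = 15 - 5*(-3 - 6) = 15 - 5*(-9) = 15 + 45 = 60)
r(J) = 6 + 6*J
V = -1527 (V = -3*(79 + 43*10) = -3*(79 + 430) = -3*509 = -1527)
r(d(y))*V = (6 + 6*60)*(-1527) = (6 + 360)*(-1527) = 366*(-1527) = -558882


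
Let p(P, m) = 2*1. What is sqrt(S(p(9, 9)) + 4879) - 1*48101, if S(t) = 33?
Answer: -48101 + 4*sqrt(307) ≈ -48031.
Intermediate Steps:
p(P, m) = 2
sqrt(S(p(9, 9)) + 4879) - 1*48101 = sqrt(33 + 4879) - 1*48101 = sqrt(4912) - 48101 = 4*sqrt(307) - 48101 = -48101 + 4*sqrt(307)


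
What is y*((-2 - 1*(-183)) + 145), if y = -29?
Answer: -9454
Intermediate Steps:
y*((-2 - 1*(-183)) + 145) = -29*((-2 - 1*(-183)) + 145) = -29*((-2 + 183) + 145) = -29*(181 + 145) = -29*326 = -9454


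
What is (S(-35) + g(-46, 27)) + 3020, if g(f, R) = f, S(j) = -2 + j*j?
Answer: 4197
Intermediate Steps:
S(j) = -2 + j²
(S(-35) + g(-46, 27)) + 3020 = ((-2 + (-35)²) - 46) + 3020 = ((-2 + 1225) - 46) + 3020 = (1223 - 46) + 3020 = 1177 + 3020 = 4197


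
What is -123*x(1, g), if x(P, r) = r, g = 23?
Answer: -2829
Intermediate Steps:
-123*x(1, g) = -123*23 = -2829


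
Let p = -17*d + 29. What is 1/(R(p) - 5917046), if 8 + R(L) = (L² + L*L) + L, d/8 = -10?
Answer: -1/2057023 ≈ -4.8614e-7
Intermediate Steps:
d = -80 (d = 8*(-10) = -80)
p = 1389 (p = -17*(-80) + 29 = 1360 + 29 = 1389)
R(L) = -8 + L + 2*L² (R(L) = -8 + ((L² + L*L) + L) = -8 + ((L² + L²) + L) = -8 + (2*L² + L) = -8 + (L + 2*L²) = -8 + L + 2*L²)
1/(R(p) - 5917046) = 1/((-8 + 1389 + 2*1389²) - 5917046) = 1/((-8 + 1389 + 2*1929321) - 5917046) = 1/((-8 + 1389 + 3858642) - 5917046) = 1/(3860023 - 5917046) = 1/(-2057023) = -1/2057023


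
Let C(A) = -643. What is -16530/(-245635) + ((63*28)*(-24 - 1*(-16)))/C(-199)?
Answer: 695405982/31588661 ≈ 22.014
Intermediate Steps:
-16530/(-245635) + ((63*28)*(-24 - 1*(-16)))/C(-199) = -16530/(-245635) + ((63*28)*(-24 - 1*(-16)))/(-643) = -16530*(-1/245635) + (1764*(-24 + 16))*(-1/643) = 3306/49127 + (1764*(-8))*(-1/643) = 3306/49127 - 14112*(-1/643) = 3306/49127 + 14112/643 = 695405982/31588661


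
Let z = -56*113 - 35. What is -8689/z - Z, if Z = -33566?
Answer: 213589147/6363 ≈ 33567.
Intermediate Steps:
z = -6363 (z = -6328 - 35 = -6363)
-8689/z - Z = -8689/(-6363) - 1*(-33566) = -8689*(-1/6363) + 33566 = 8689/6363 + 33566 = 213589147/6363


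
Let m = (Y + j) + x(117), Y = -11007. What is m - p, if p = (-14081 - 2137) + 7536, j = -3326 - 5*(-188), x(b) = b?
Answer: -4594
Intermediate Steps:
j = -2386 (j = -3326 - 1*(-940) = -3326 + 940 = -2386)
p = -8682 (p = -16218 + 7536 = -8682)
m = -13276 (m = (-11007 - 2386) + 117 = -13393 + 117 = -13276)
m - p = -13276 - 1*(-8682) = -13276 + 8682 = -4594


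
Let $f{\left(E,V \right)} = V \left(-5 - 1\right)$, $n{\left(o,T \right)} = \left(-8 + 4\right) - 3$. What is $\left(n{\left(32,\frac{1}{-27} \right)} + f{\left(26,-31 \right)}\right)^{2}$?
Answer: $32041$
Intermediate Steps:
$n{\left(o,T \right)} = -7$ ($n{\left(o,T \right)} = -4 - 3 = -7$)
$f{\left(E,V \right)} = - 6 V$ ($f{\left(E,V \right)} = V \left(-6\right) = - 6 V$)
$\left(n{\left(32,\frac{1}{-27} \right)} + f{\left(26,-31 \right)}\right)^{2} = \left(-7 - -186\right)^{2} = \left(-7 + 186\right)^{2} = 179^{2} = 32041$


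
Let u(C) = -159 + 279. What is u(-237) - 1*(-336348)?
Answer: 336468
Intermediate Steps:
u(C) = 120
u(-237) - 1*(-336348) = 120 - 1*(-336348) = 120 + 336348 = 336468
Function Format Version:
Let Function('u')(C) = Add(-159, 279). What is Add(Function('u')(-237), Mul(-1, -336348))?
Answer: 336468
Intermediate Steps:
Function('u')(C) = 120
Add(Function('u')(-237), Mul(-1, -336348)) = Add(120, Mul(-1, -336348)) = Add(120, 336348) = 336468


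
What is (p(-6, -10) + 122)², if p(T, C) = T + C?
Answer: 11236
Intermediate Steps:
p(T, C) = C + T
(p(-6, -10) + 122)² = ((-10 - 6) + 122)² = (-16 + 122)² = 106² = 11236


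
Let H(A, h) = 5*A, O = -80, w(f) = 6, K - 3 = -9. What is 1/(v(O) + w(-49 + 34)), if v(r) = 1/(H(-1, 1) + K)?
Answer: 11/65 ≈ 0.16923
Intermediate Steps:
K = -6 (K = 3 - 9 = -6)
v(r) = -1/11 (v(r) = 1/(5*(-1) - 6) = 1/(-5 - 6) = 1/(-11) = -1/11)
1/(v(O) + w(-49 + 34)) = 1/(-1/11 + 6) = 1/(65/11) = 11/65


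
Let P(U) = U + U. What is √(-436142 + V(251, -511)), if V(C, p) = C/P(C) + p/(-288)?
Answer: I*√251216482/24 ≈ 660.41*I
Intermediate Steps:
P(U) = 2*U
V(C, p) = ½ - p/288 (V(C, p) = C/((2*C)) + p/(-288) = C*(1/(2*C)) + p*(-1/288) = ½ - p/288)
√(-436142 + V(251, -511)) = √(-436142 + (½ - 1/288*(-511))) = √(-436142 + (½ + 511/288)) = √(-436142 + 655/288) = √(-125608241/288) = I*√251216482/24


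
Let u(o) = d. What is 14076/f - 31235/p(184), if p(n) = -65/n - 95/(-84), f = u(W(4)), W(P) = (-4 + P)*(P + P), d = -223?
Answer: -5391324660/134023 ≈ -40227.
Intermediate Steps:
W(P) = 2*P*(-4 + P) (W(P) = (-4 + P)*(2*P) = 2*P*(-4 + P))
u(o) = -223
f = -223
p(n) = 95/84 - 65/n (p(n) = -65/n - 95*(-1/84) = -65/n + 95/84 = 95/84 - 65/n)
14076/f - 31235/p(184) = 14076/(-223) - 31235/(95/84 - 65/184) = 14076*(-1/223) - 31235/(95/84 - 65*1/184) = -14076/223 - 31235/(95/84 - 65/184) = -14076/223 - 31235/3005/3864 = -14076/223 - 31235*3864/3005 = -14076/223 - 24138408/601 = -5391324660/134023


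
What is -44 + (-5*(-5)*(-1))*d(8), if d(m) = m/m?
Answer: -69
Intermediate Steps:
d(m) = 1
-44 + (-5*(-5)*(-1))*d(8) = -44 + (-5*(-5)*(-1))*1 = -44 + (25*(-1))*1 = -44 - 25*1 = -44 - 25 = -69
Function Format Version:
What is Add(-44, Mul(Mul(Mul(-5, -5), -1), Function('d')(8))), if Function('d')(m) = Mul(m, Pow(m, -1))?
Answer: -69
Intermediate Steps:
Function('d')(m) = 1
Add(-44, Mul(Mul(Mul(-5, -5), -1), Function('d')(8))) = Add(-44, Mul(Mul(Mul(-5, -5), -1), 1)) = Add(-44, Mul(Mul(25, -1), 1)) = Add(-44, Mul(-25, 1)) = Add(-44, -25) = -69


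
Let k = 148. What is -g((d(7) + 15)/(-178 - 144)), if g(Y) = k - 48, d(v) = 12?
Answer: -100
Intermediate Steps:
g(Y) = 100 (g(Y) = 148 - 48 = 100)
-g((d(7) + 15)/(-178 - 144)) = -1*100 = -100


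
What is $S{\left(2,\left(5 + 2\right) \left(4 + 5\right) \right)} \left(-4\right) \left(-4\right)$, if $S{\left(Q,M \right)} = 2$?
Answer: $32$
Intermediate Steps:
$S{\left(2,\left(5 + 2\right) \left(4 + 5\right) \right)} \left(-4\right) \left(-4\right) = 2 \left(-4\right) \left(-4\right) = \left(-8\right) \left(-4\right) = 32$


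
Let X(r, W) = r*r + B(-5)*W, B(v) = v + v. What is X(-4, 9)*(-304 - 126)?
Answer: 31820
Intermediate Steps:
B(v) = 2*v
X(r, W) = r² - 10*W (X(r, W) = r*r + (2*(-5))*W = r² - 10*W)
X(-4, 9)*(-304 - 126) = ((-4)² - 10*9)*(-304 - 126) = (16 - 90)*(-430) = -74*(-430) = 31820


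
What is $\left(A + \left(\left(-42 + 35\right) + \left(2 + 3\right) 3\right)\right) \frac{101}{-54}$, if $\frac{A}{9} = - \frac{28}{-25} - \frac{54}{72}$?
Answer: $- \frac{114433}{5400} \approx -21.191$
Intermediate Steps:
$A = \frac{333}{100}$ ($A = 9 \left(- \frac{28}{-25} - \frac{54}{72}\right) = 9 \left(\left(-28\right) \left(- \frac{1}{25}\right) - \frac{3}{4}\right) = 9 \left(\frac{28}{25} - \frac{3}{4}\right) = 9 \cdot \frac{37}{100} = \frac{333}{100} \approx 3.33$)
$\left(A + \left(\left(-42 + 35\right) + \left(2 + 3\right) 3\right)\right) \frac{101}{-54} = \left(\frac{333}{100} + \left(\left(-42 + 35\right) + \left(2 + 3\right) 3\right)\right) \frac{101}{-54} = \left(\frac{333}{100} + \left(-7 + 5 \cdot 3\right)\right) 101 \left(- \frac{1}{54}\right) = \left(\frac{333}{100} + \left(-7 + 15\right)\right) \left(- \frac{101}{54}\right) = \left(\frac{333}{100} + 8\right) \left(- \frac{101}{54}\right) = \frac{1133}{100} \left(- \frac{101}{54}\right) = - \frac{114433}{5400}$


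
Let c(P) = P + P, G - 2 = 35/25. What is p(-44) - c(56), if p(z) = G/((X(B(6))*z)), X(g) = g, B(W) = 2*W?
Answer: -295697/2640 ≈ -112.01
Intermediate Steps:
G = 17/5 (G = 2 + 35/25 = 2 + 35*(1/25) = 2 + 7/5 = 17/5 ≈ 3.4000)
c(P) = 2*P
p(z) = 17/(60*z) (p(z) = 17/(5*(((2*6)*z))) = 17/(5*((12*z))) = 17*(1/(12*z))/5 = 17/(60*z))
p(-44) - c(56) = (17/60)/(-44) - 2*56 = (17/60)*(-1/44) - 1*112 = -17/2640 - 112 = -295697/2640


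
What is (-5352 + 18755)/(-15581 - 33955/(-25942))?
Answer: -347700626/404168347 ≈ -0.86029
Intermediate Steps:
(-5352 + 18755)/(-15581 - 33955/(-25942)) = 13403/(-15581 - 33955*(-1/25942)) = 13403/(-15581 + 33955/25942) = 13403/(-404168347/25942) = 13403*(-25942/404168347) = -347700626/404168347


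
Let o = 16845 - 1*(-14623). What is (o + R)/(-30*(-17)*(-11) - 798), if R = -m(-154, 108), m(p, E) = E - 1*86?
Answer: -1747/356 ≈ -4.9073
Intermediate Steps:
o = 31468 (o = 16845 + 14623 = 31468)
m(p, E) = -86 + E (m(p, E) = E - 86 = -86 + E)
R = -22 (R = -(-86 + 108) = -1*22 = -22)
(o + R)/(-30*(-17)*(-11) - 798) = (31468 - 22)/(-30*(-17)*(-11) - 798) = 31446/(510*(-11) - 798) = 31446/(-5610 - 798) = 31446/(-6408) = 31446*(-1/6408) = -1747/356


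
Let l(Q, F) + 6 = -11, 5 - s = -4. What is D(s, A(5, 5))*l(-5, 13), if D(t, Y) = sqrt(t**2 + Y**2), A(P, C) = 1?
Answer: -17*sqrt(82) ≈ -153.94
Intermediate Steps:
s = 9 (s = 5 - 1*(-4) = 5 + 4 = 9)
l(Q, F) = -17 (l(Q, F) = -6 - 11 = -17)
D(t, Y) = sqrt(Y**2 + t**2)
D(s, A(5, 5))*l(-5, 13) = sqrt(1**2 + 9**2)*(-17) = sqrt(1 + 81)*(-17) = sqrt(82)*(-17) = -17*sqrt(82)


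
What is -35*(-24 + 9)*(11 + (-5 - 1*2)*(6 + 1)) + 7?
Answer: -19943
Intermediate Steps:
-35*(-24 + 9)*(11 + (-5 - 1*2)*(6 + 1)) + 7 = -(-525)*(11 + (-5 - 2)*7) + 7 = -(-525)*(11 - 7*7) + 7 = -(-525)*(11 - 49) + 7 = -(-525)*(-38) + 7 = -35*570 + 7 = -19950 + 7 = -19943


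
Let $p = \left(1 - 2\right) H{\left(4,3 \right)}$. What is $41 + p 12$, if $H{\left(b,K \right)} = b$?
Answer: $-7$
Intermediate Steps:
$p = -4$ ($p = \left(1 - 2\right) 4 = \left(-1\right) 4 = -4$)
$41 + p 12 = 41 - 48 = -7$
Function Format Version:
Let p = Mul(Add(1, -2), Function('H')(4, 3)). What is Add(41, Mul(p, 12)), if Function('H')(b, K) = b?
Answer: -7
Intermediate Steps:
p = -4 (p = Mul(Add(1, -2), 4) = Mul(-1, 4) = -4)
Add(41, Mul(p, 12)) = Add(41, Mul(-4, 12)) = Add(41, -48) = -7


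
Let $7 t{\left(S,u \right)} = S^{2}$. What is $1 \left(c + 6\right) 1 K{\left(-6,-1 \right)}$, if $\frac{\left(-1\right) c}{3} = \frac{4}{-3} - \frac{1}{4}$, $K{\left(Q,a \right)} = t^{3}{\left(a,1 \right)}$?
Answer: $\frac{43}{1372} \approx 0.031341$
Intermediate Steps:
$t{\left(S,u \right)} = \frac{S^{2}}{7}$
$K{\left(Q,a \right)} = \frac{a^{6}}{343}$ ($K{\left(Q,a \right)} = \left(\frac{a^{2}}{7}\right)^{3} = \frac{a^{6}}{343}$)
$c = \frac{19}{4}$ ($c = - 3 \left(\frac{4}{-3} - \frac{1}{4}\right) = - 3 \left(4 \left(- \frac{1}{3}\right) - \frac{1}{4}\right) = - 3 \left(- \frac{4}{3} - \frac{1}{4}\right) = \left(-3\right) \left(- \frac{19}{12}\right) = \frac{19}{4} \approx 4.75$)
$1 \left(c + 6\right) 1 K{\left(-6,-1 \right)} = 1 \left(\frac{19}{4} + 6\right) 1 \frac{\left(-1\right)^{6}}{343} = 1 \cdot \frac{43}{4} \cdot 1 \cdot \frac{1}{343} \cdot 1 = 1 \cdot \frac{43}{4} \cdot \frac{1}{343} = \frac{43}{4} \cdot \frac{1}{343} = \frac{43}{1372}$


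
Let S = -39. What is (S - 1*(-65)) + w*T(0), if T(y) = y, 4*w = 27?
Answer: 26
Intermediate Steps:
w = 27/4 (w = (¼)*27 = 27/4 ≈ 6.7500)
(S - 1*(-65)) + w*T(0) = (-39 - 1*(-65)) + (27/4)*0 = (-39 + 65) + 0 = 26 + 0 = 26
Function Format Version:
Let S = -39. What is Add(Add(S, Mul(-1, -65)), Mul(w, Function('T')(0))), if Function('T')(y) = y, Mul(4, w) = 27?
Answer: 26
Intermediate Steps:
w = Rational(27, 4) (w = Mul(Rational(1, 4), 27) = Rational(27, 4) ≈ 6.7500)
Add(Add(S, Mul(-1, -65)), Mul(w, Function('T')(0))) = Add(Add(-39, Mul(-1, -65)), Mul(Rational(27, 4), 0)) = Add(Add(-39, 65), 0) = Add(26, 0) = 26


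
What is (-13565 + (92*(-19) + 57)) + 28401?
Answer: 13145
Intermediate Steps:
(-13565 + (92*(-19) + 57)) + 28401 = (-13565 + (-1748 + 57)) + 28401 = (-13565 - 1691) + 28401 = -15256 + 28401 = 13145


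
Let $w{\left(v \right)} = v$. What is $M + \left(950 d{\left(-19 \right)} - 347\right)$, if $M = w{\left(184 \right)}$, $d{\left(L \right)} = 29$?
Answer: $27387$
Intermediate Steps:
$M = 184$
$M + \left(950 d{\left(-19 \right)} - 347\right) = 184 + \left(950 \cdot 29 - 347\right) = 184 + \left(27550 - 347\right) = 184 + 27203 = 27387$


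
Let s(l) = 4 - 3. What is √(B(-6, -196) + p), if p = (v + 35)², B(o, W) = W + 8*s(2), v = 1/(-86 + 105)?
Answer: 2*√93922/19 ≈ 32.260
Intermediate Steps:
v = 1/19 ≈ 0.052632
s(l) = 1
B(o, W) = 8 + W (B(o, W) = W + 8*1 = W + 8 = 8 + W)
p = 443556/361 (p = (1/19 + 35)² = (666/19)² = 443556/361 ≈ 1228.7)
√(B(-6, -196) + p) = √((8 - 196) + 443556/361) = √(-188 + 443556/361) = √(375688/361) = 2*√93922/19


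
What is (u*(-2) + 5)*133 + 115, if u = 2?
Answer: 248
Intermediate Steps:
(u*(-2) + 5)*133 + 115 = (2*(-2) + 5)*133 + 115 = (-4 + 5)*133 + 115 = 1*133 + 115 = 133 + 115 = 248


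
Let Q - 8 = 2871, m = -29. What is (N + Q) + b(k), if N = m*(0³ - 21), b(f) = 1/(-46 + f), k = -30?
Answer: 265087/76 ≈ 3488.0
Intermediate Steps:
Q = 2879 (Q = 8 + 2871 = 2879)
N = 609 (N = -29*(0³ - 21) = -29*(0 - 21) = -29*(-21) = 609)
(N + Q) + b(k) = (609 + 2879) + 1/(-46 - 30) = 3488 + 1/(-76) = 3488 - 1/76 = 265087/76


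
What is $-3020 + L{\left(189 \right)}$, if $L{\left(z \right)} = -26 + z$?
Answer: $-2857$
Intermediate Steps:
$-3020 + L{\left(189 \right)} = -3020 + \left(-26 + 189\right) = -3020 + 163 = -2857$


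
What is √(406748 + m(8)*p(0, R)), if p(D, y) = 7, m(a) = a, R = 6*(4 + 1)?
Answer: 2*√101701 ≈ 637.81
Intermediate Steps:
R = 30 (R = 6*5 = 30)
√(406748 + m(8)*p(0, R)) = √(406748 + 8*7) = √(406748 + 56) = √406804 = 2*√101701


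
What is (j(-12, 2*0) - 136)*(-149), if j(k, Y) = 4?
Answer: 19668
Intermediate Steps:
(j(-12, 2*0) - 136)*(-149) = (4 - 136)*(-149) = -132*(-149) = 19668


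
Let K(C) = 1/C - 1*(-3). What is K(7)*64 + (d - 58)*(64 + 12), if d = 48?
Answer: -3912/7 ≈ -558.86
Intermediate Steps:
K(C) = 3 + 1/C (K(C) = 1/C + 3 = 3 + 1/C)
K(7)*64 + (d - 58)*(64 + 12) = (3 + 1/7)*64 + (48 - 58)*(64 + 12) = (3 + ⅐)*64 - 10*76 = (22/7)*64 - 760 = 1408/7 - 760 = -3912/7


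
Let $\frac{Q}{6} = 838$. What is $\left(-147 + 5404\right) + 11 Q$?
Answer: $60565$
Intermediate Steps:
$Q = 5028$ ($Q = 6 \cdot 838 = 5028$)
$\left(-147 + 5404\right) + 11 Q = \left(-147 + 5404\right) + 11 \cdot 5028 = 5257 + 55308 = 60565$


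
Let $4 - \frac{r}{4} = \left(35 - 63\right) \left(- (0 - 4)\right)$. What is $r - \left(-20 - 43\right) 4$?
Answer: $716$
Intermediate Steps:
$r = 464$ ($r = 16 - 4 \left(35 - 63\right) \left(- (0 - 4)\right) = 16 - 4 \left(- 28 \left(\left(-1\right) \left(-4\right)\right)\right) = 16 - 4 \left(\left(-28\right) 4\right) = 16 - -448 = 16 + 448 = 464$)
$r - \left(-20 - 43\right) 4 = 464 - \left(-20 - 43\right) 4 = 464 - \left(-63\right) 4 = 464 - -252 = 464 + 252 = 716$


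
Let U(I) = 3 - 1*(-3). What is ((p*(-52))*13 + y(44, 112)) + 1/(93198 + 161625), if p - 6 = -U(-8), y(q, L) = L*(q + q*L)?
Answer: 141901755073/254823 ≈ 5.5686e+5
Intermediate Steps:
U(I) = 6 (U(I) = 3 + 3 = 6)
y(q, L) = L*(q + L*q)
p = 0 (p = 6 - 1*6 = 6 - 6 = 0)
((p*(-52))*13 + y(44, 112)) + 1/(93198 + 161625) = ((0*(-52))*13 + 112*44*(1 + 112)) + 1/(93198 + 161625) = (0*13 + 112*44*113) + 1/254823 = (0 + 556864) + 1/254823 = 556864 + 1/254823 = 141901755073/254823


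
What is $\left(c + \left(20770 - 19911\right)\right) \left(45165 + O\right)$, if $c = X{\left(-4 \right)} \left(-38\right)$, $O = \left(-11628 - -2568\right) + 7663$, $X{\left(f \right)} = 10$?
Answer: $20964872$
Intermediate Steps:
$O = -1397$ ($O = \left(-11628 + 2568\right) + 7663 = -9060 + 7663 = -1397$)
$c = -380$ ($c = 10 \left(-38\right) = -380$)
$\left(c + \left(20770 - 19911\right)\right) \left(45165 + O\right) = \left(-380 + \left(20770 - 19911\right)\right) \left(45165 - 1397\right) = \left(-380 + \left(20770 - 19911\right)\right) 43768 = \left(-380 + 859\right) 43768 = 479 \cdot 43768 = 20964872$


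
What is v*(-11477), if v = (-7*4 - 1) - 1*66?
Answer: 1090315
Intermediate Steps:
v = -95 (v = (-28 - 1) - 66 = -29 - 66 = -95)
v*(-11477) = -95*(-11477) = 1090315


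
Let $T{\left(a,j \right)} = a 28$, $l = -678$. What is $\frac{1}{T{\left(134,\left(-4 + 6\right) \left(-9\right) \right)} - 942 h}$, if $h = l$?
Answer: $\frac{1}{642428} \approx 1.5566 \cdot 10^{-6}$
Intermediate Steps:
$T{\left(a,j \right)} = 28 a$
$h = -678$
$\frac{1}{T{\left(134,\left(-4 + 6\right) \left(-9\right) \right)} - 942 h} = \frac{1}{28 \cdot 134 - -638676} = \frac{1}{3752 + 638676} = \frac{1}{642428}$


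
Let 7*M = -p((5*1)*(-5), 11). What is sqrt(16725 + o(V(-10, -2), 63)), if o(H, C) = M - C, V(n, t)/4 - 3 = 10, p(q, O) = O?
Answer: sqrt(816361)/7 ≈ 129.08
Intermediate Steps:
V(n, t) = 52 (V(n, t) = 12 + 4*10 = 12 + 40 = 52)
M = -11/7 (M = (-1*11)/7 = (1/7)*(-11) = -11/7 ≈ -1.5714)
o(H, C) = -11/7 - C
sqrt(16725 + o(V(-10, -2), 63)) = sqrt(16725 + (-11/7 - 1*63)) = sqrt(16725 + (-11/7 - 63)) = sqrt(16725 - 452/7) = sqrt(116623/7) = sqrt(816361)/7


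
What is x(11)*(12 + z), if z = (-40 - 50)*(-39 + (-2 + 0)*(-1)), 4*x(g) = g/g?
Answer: 1671/2 ≈ 835.50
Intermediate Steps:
x(g) = 1/4 (x(g) = (g/g)/4 = (1/4)*1 = 1/4)
z = 3330 (z = -90*(-39 - 2*(-1)) = -90*(-39 + 2) = -90*(-37) = 3330)
x(11)*(12 + z) = (12 + 3330)/4 = (1/4)*3342 = 1671/2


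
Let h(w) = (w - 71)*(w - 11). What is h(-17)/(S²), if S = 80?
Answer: 77/200 ≈ 0.38500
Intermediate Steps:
h(w) = (-71 + w)*(-11 + w)
h(-17)/(S²) = (781 + (-17)² - 82*(-17))/(80²) = (781 + 289 + 1394)/6400 = 2464*(1/6400) = 77/200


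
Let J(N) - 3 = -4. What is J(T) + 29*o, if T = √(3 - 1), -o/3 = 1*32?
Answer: -2785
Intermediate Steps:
o = -96 (o = -3*32 = -96)
T = √2 ≈ 1.4142
J(N) = -1 (J(N) = 3 - 4 = -1)
J(T) + 29*o = -1 + 29*(-96) = -1 - 2784 = -2785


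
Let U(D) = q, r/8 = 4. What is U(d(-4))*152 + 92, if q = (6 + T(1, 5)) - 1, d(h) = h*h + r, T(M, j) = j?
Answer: 1612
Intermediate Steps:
r = 32 (r = 8*4 = 32)
d(h) = 32 + h² (d(h) = h*h + 32 = h² + 32 = 32 + h²)
q = 10 (q = (6 + 5) - 1 = 11 - 1 = 10)
U(D) = 10
U(d(-4))*152 + 92 = 10*152 + 92 = 1520 + 92 = 1612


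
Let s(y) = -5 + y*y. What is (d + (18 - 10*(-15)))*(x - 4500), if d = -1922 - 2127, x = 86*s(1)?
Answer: 18799564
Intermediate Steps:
s(y) = -5 + y**2
x = -344 (x = 86*(-5 + 1**2) = 86*(-5 + 1) = 86*(-4) = -344)
d = -4049
(d + (18 - 10*(-15)))*(x - 4500) = (-4049 + (18 - 10*(-15)))*(-344 - 4500) = (-4049 + (18 + 150))*(-4844) = (-4049 + 168)*(-4844) = -3881*(-4844) = 18799564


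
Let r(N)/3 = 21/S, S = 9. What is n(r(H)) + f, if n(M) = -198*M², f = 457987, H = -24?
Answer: 448285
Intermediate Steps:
r(N) = 7 (r(N) = 3*(21/9) = 3*(21*(⅑)) = 3*(7/3) = 7)
n(r(H)) + f = -198*7² + 457987 = -198*49 + 457987 = -9702 + 457987 = 448285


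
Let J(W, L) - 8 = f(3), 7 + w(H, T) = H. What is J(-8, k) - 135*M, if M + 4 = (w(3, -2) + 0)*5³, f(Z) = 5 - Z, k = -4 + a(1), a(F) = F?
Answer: 68050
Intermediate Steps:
w(H, T) = -7 + H
k = -3 (k = -4 + 1 = -3)
J(W, L) = 10 (J(W, L) = 8 + (5 - 1*3) = 8 + (5 - 3) = 8 + 2 = 10)
M = -504 (M = -4 + ((-7 + 3) + 0)*5³ = -4 + (-4 + 0)*125 = -4 - 4*125 = -4 - 500 = -504)
J(-8, k) - 135*M = 10 - 135*(-504) = 10 + 68040 = 68050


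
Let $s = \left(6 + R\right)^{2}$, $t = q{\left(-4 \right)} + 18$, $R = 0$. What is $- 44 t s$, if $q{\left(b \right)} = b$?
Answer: $-22176$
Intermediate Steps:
$t = 14$ ($t = -4 + 18 = 14$)
$s = 36$ ($s = \left(6 + 0\right)^{2} = 6^{2} = 36$)
$- 44 t s = \left(-44\right) 14 \cdot 36 = \left(-616\right) 36 = -22176$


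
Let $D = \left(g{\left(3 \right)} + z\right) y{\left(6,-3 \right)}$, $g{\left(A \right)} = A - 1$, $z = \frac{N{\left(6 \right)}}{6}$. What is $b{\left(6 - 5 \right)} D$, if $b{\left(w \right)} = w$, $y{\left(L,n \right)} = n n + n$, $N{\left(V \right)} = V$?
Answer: $18$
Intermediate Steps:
$y{\left(L,n \right)} = n + n^{2}$ ($y{\left(L,n \right)} = n^{2} + n = n + n^{2}$)
$z = 1$ ($z = \frac{6}{6} = 6 \cdot \frac{1}{6} = 1$)
$g{\left(A \right)} = -1 + A$
$D = 18$ ($D = \left(\left(-1 + 3\right) + 1\right) \left(- 3 \left(1 - 3\right)\right) = \left(2 + 1\right) \left(\left(-3\right) \left(-2\right)\right) = 3 \cdot 6 = 18$)
$b{\left(6 - 5 \right)} D = \left(6 - 5\right) 18 = 1 \cdot 18 = 18$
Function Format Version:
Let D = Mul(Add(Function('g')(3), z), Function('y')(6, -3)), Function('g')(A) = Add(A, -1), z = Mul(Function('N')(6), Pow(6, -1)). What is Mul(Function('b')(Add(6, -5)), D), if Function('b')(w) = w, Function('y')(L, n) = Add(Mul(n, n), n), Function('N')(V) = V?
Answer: 18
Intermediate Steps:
Function('y')(L, n) = Add(n, Pow(n, 2)) (Function('y')(L, n) = Add(Pow(n, 2), n) = Add(n, Pow(n, 2)))
z = 1 (z = Mul(6, Pow(6, -1)) = Mul(6, Rational(1, 6)) = 1)
Function('g')(A) = Add(-1, A)
D = 18 (D = Mul(Add(Add(-1, 3), 1), Mul(-3, Add(1, -3))) = Mul(Add(2, 1), Mul(-3, -2)) = Mul(3, 6) = 18)
Mul(Function('b')(Add(6, -5)), D) = Mul(Add(6, -5), 18) = Mul(1, 18) = 18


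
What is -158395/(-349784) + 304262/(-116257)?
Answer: -88011451893/40664838488 ≈ -2.1643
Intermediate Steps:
-158395/(-349784) + 304262/(-116257) = -158395*(-1/349784) + 304262*(-1/116257) = 158395/349784 - 304262/116257 = -88011451893/40664838488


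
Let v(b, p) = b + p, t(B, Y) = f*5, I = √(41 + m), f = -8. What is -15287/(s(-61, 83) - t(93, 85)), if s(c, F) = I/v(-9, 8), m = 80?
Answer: -15287/29 ≈ -527.14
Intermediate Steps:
I = 11 (I = √(41 + 80) = √121 = 11)
t(B, Y) = -40 (t(B, Y) = -8*5 = -40)
s(c, F) = -11 (s(c, F) = 11/(-9 + 8) = 11/(-1) = 11*(-1) = -11)
-15287/(s(-61, 83) - t(93, 85)) = -15287/(-11 - 1*(-40)) = -15287/(-11 + 40) = -15287/29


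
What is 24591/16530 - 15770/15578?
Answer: 20400083/42917390 ≈ 0.47533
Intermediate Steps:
24591/16530 - 15770/15578 = 24591*(1/16530) - 15770*1/15578 = 8197/5510 - 7885/7789 = 20400083/42917390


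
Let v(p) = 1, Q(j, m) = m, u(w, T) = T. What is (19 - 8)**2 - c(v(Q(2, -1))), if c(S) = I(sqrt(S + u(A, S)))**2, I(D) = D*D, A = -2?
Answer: 117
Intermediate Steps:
I(D) = D**2
c(S) = 4*S**2 (c(S) = ((sqrt(S + S))**2)**2 = ((sqrt(2*S))**2)**2 = ((sqrt(2)*sqrt(S))**2)**2 = (2*S)**2 = 4*S**2)
(19 - 8)**2 - c(v(Q(2, -1))) = (19 - 8)**2 - 4*1**2 = 11**2 - 4 = 121 - 1*4 = 121 - 4 = 117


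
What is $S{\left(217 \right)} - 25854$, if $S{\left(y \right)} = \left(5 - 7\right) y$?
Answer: $-26288$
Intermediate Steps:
$S{\left(y \right)} = - 2 y$
$S{\left(217 \right)} - 25854 = \left(-2\right) 217 - 25854 = -434 - 25854 = -26288$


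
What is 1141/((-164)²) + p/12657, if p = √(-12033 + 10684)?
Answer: 1141/26896 + I*√1349/12657 ≈ 0.042423 + 0.0029019*I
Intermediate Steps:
p = I*√1349 (p = √(-1349) = I*√1349 ≈ 36.729*I)
1141/((-164)²) + p/12657 = 1141/((-164)²) + (I*√1349)/12657 = 1141/26896 + (I*√1349)*(1/12657) = 1141*(1/26896) + I*√1349/12657 = 1141/26896 + I*√1349/12657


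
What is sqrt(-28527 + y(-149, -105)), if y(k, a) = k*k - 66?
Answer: 2*I*sqrt(1598) ≈ 79.95*I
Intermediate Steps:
y(k, a) = -66 + k**2 (y(k, a) = k**2 - 66 = -66 + k**2)
sqrt(-28527 + y(-149, -105)) = sqrt(-28527 + (-66 + (-149)**2)) = sqrt(-28527 + (-66 + 22201)) = sqrt(-28527 + 22135) = sqrt(-6392) = 2*I*sqrt(1598)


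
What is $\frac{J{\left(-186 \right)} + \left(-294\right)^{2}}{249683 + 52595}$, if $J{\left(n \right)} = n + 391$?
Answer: $\frac{86641}{302278} \approx 0.28663$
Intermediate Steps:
$J{\left(n \right)} = 391 + n$
$\frac{J{\left(-186 \right)} + \left(-294\right)^{2}}{249683 + 52595} = \frac{\left(391 - 186\right) + \left(-294\right)^{2}}{249683 + 52595} = \frac{205 + 86436}{302278} = 86641 \cdot \frac{1}{302278} = \frac{86641}{302278}$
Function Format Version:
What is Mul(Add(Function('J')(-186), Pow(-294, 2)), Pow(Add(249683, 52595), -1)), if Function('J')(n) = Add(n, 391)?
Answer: Rational(86641, 302278) ≈ 0.28663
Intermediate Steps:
Function('J')(n) = Add(391, n)
Mul(Add(Function('J')(-186), Pow(-294, 2)), Pow(Add(249683, 52595), -1)) = Mul(Add(Add(391, -186), Pow(-294, 2)), Pow(Add(249683, 52595), -1)) = Mul(Add(205, 86436), Pow(302278, -1)) = Mul(86641, Rational(1, 302278)) = Rational(86641, 302278)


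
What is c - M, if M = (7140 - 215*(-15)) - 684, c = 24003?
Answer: 14322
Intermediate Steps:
M = 9681 (M = (7140 + 3225) - 684 = 10365 - 684 = 9681)
c - M = 24003 - 1*9681 = 24003 - 9681 = 14322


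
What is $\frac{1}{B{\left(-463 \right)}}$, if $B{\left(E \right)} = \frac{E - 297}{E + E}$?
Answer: $\frac{463}{380} \approx 1.2184$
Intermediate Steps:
$B{\left(E \right)} = \frac{-297 + E}{2 E}$
$\frac{1}{B{\left(-463 \right)}} = \frac{1}{\frac{1}{2} \frac{1}{-463} \left(-297 - 463\right)} = \frac{1}{\frac{1}{2} \left(- \frac{1}{463}\right) \left(-760\right)} = \frac{1}{\frac{380}{463}} = \frac{463}{380}$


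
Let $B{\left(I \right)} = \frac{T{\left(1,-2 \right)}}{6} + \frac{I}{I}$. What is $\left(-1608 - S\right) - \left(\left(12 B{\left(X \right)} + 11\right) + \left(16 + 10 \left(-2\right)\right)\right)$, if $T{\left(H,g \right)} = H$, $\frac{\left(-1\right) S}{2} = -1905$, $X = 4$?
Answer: $-5439$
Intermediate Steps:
$S = 3810$ ($S = \left(-2\right) \left(-1905\right) = 3810$)
$B{\left(I \right)} = \frac{7}{6}$ ($B{\left(I \right)} = 1 \cdot \frac{1}{6} + \frac{I}{I} = 1 \cdot \frac{1}{6} + 1 = \frac{1}{6} + 1 = \frac{7}{6}$)
$\left(-1608 - S\right) - \left(\left(12 B{\left(X \right)} + 11\right) + \left(16 + 10 \left(-2\right)\right)\right) = \left(-1608 - 3810\right) - \left(\left(12 \cdot \frac{7}{6} + 11\right) + \left(16 + 10 \left(-2\right)\right)\right) = \left(-1608 - 3810\right) - \left(\left(14 + 11\right) + \left(16 - 20\right)\right) = -5418 - \left(25 - 4\right) = -5418 - 21 = -5439$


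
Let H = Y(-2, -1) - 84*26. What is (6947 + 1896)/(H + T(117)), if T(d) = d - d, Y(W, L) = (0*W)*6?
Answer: -8843/2184 ≈ -4.0490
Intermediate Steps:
Y(W, L) = 0 (Y(W, L) = 0*6 = 0)
H = -2184 (H = 0 - 84*26 = 0 - 2184 = -2184)
T(d) = 0
(6947 + 1896)/(H + T(117)) = (6947 + 1896)/(-2184 + 0) = 8843/(-2184) = 8843*(-1/2184) = -8843/2184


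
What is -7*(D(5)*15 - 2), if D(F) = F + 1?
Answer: -616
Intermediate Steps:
D(F) = 1 + F
-7*(D(5)*15 - 2) = -7*((1 + 5)*15 - 2) = -7*(6*15 - 2) = -7*(90 - 2) = -7*88 = -616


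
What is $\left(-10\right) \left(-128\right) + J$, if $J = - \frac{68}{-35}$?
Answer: $\frac{44868}{35} \approx 1281.9$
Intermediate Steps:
$J = \frac{68}{35}$ ($J = \left(-68\right) \left(- \frac{1}{35}\right) = \frac{68}{35} \approx 1.9429$)
$\left(-10\right) \left(-128\right) + J = \left(-10\right) \left(-128\right) + \frac{68}{35} = 1280 + \frac{68}{35} = \frac{44868}{35}$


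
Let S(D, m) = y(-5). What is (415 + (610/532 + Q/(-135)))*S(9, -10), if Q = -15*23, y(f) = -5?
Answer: -5011865/2394 ≈ -2093.5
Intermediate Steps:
S(D, m) = -5
Q = -345
(415 + (610/532 + Q/(-135)))*S(9, -10) = (415 + (610/532 - 345/(-135)))*(-5) = (415 + (610*(1/532) - 345*(-1/135)))*(-5) = (415 + (305/266 + 23/9))*(-5) = (415 + 8863/2394)*(-5) = (1002373/2394)*(-5) = -5011865/2394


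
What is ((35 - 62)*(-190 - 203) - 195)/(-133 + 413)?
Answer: 186/5 ≈ 37.200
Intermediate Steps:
((35 - 62)*(-190 - 203) - 195)/(-133 + 413) = (-27*(-393) - 195)/280 = (10611 - 195)*(1/280) = 10416*(1/280) = 186/5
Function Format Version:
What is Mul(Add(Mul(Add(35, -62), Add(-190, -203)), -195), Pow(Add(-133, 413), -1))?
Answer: Rational(186, 5) ≈ 37.200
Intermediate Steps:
Mul(Add(Mul(Add(35, -62), Add(-190, -203)), -195), Pow(Add(-133, 413), -1)) = Mul(Add(Mul(-27, -393), -195), Pow(280, -1)) = Mul(Add(10611, -195), Rational(1, 280)) = Mul(10416, Rational(1, 280)) = Rational(186, 5)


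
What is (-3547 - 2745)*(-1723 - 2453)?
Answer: 26275392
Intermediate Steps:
(-3547 - 2745)*(-1723 - 2453) = -6292*(-4176) = 26275392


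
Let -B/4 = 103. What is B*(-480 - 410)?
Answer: 366680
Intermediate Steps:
B = -412 (B = -4*103 = -412)
B*(-480 - 410) = -412*(-480 - 410) = -412*(-890) = 366680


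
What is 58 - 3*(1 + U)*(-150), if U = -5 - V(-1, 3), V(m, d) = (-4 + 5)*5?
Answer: -3992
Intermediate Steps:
V(m, d) = 5 (V(m, d) = 1*5 = 5)
U = -10 (U = -5 - 1*5 = -5 - 5 = -10)
58 - 3*(1 + U)*(-150) = 58 - 3*(1 - 10)*(-150) = 58 - 3*(-9)*(-150) = 58 + 27*(-150) = 58 - 4050 = -3992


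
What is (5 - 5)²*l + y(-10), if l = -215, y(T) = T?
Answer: -10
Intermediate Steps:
(5 - 5)²*l + y(-10) = (5 - 5)²*(-215) - 10 = 0²*(-215) - 10 = 0*(-215) - 10 = 0 - 10 = -10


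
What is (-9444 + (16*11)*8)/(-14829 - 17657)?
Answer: 4018/16243 ≈ 0.24737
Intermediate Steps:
(-9444 + (16*11)*8)/(-14829 - 17657) = (-9444 + 176*8)/(-32486) = (-9444 + 1408)*(-1/32486) = -8036*(-1/32486) = 4018/16243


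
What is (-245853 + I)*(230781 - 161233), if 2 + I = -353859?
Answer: -41708909272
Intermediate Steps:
I = -353861 (I = -2 - 353859 = -353861)
(-245853 + I)*(230781 - 161233) = (-245853 - 353861)*(230781 - 161233) = -599714*69548 = -41708909272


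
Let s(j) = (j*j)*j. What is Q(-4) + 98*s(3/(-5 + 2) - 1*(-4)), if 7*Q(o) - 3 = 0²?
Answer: 18525/7 ≈ 2646.4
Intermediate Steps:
Q(o) = 3/7 (Q(o) = 3/7 + (⅐)*0² = 3/7 + (⅐)*0 = 3/7 + 0 = 3/7)
s(j) = j³ (s(j) = j²*j = j³)
Q(-4) + 98*s(3/(-5 + 2) - 1*(-4)) = 3/7 + 98*(3/(-5 + 2) - 1*(-4))³ = 3/7 + 98*(3/(-3) + 4)³ = 3/7 + 98*(3*(-⅓) + 4)³ = 3/7 + 98*(-1 + 4)³ = 3/7 + 98*3³ = 3/7 + 98*27 = 3/7 + 2646 = 18525/7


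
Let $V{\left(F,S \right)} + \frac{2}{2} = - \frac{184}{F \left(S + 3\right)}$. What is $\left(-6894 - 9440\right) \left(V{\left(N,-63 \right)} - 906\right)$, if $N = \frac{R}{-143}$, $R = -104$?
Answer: $\frac{442381889}{30} \approx 1.4746 \cdot 10^{7}$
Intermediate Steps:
$N = \frac{8}{11}$ ($N = - \frac{104}{-143} = \left(-104\right) \left(- \frac{1}{143}\right) = \frac{8}{11} \approx 0.72727$)
$V{\left(F,S \right)} = -1 - \frac{184}{F \left(3 + S\right)}$ ($V{\left(F,S \right)} = -1 - \frac{184}{F \left(S + 3\right)} = -1 - \frac{184}{F \left(3 + S\right)}$)
$\left(-6894 - 9440\right) \left(V{\left(N,-63 \right)} - 906\right) = \left(-6894 - 9440\right) \left(\frac{-184 - \frac{24}{11} - \frac{8}{11} \left(-63\right)}{\frac{8}{11} \left(3 - 63\right)} - 906\right) = - 16334 \left(\frac{11 \left(-184 - \frac{24}{11} + \frac{504}{11}\right)}{8 \left(-60\right)} - 906\right) = - 16334 \left(\frac{11}{8} \left(- \frac{1}{60}\right) \left(- \frac{1544}{11}\right) - 906\right) = - 16334 \left(\frac{193}{60} - 906\right) = \left(-16334\right) \left(- \frac{54167}{60}\right) = \frac{442381889}{30}$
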